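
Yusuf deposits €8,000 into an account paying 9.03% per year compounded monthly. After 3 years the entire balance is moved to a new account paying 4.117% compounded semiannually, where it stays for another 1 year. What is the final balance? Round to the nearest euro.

Phase 1: 8,000·(1 + 0.007525)^36 ≈ 10,478.5191.
Phase 2: 10,478.5191·(1 + 0.020585)^2 ≈ 10,914.3600.

€10,914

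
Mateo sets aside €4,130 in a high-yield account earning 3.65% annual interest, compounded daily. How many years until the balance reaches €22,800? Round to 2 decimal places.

(1 + 0.0001)^(365t) = 22,800/4,130 = 5.5206.
365t·ln(1 + 0.0001) = ln(5.5206); 365t = 1.7085/9.9995e-05 ≈ 17085.6855.
t ≈ 46.8101 years.

46.81 years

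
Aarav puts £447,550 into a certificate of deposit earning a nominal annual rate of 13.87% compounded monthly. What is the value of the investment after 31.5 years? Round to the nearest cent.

Growth factor = (1 + 0.1387/12)^378 ≈ 77.014477364309.
A ≈ 447,550 × 77.014477364309 ≈ 34,467,829.3444.

£34,467,829.34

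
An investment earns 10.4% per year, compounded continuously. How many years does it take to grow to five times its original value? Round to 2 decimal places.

15.48 years

e^(0.104t) = 5, so 0.104t = ln 5 ≈ 1.6094.
t ≈ 1.6094/0.104 ≈ 15.4754.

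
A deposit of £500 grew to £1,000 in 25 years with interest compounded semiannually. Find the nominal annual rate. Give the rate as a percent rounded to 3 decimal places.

2.792%

The 50-period growth factor is 1,000/500 = 2.
r/2 = 2^(1/50) − 1 ≈ 0.0139595, so r ≈ 2·0.0139595 = 2.79190%.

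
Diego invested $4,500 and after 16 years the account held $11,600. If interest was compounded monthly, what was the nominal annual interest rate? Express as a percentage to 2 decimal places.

5.93%

(1 + r/12)^192 = 11,600/4,500 = 2.57778.
1 + r/12 = 2.57778^(1/192) ≈ 1.004944, so r/12 ≈ 0.0049441.
r ≈ 12·0.0049441 = 5.93292%.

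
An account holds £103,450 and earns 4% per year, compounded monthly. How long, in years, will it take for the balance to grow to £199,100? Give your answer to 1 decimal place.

16.4 years

(1 + 0.00333333)^(12t) = 199,100/103,450 = 1.9246.
12t·ln(1 + 0.00333333) = ln(1.9246); 12t = 0.65472/0.00332779 ≈ 196.7428.
t ≈ 16.3952 years.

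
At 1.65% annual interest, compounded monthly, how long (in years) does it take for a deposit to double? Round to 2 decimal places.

42.04 years

(1 + 0.001375)^(12t) = 2.
12t = ln 2 / ln(1 + 0.001375) ≈ 0.69315/0.00137406 ≈ 504.4535.
t ≈ 42.0378.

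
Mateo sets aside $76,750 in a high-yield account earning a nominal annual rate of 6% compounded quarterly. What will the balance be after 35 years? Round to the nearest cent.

Growth factor = (1 + 0.015)^140 ≈ 8.0398123963.
A ≈ 76,750 × 8.0398123963 ≈ 617,055.6014.

$617,055.60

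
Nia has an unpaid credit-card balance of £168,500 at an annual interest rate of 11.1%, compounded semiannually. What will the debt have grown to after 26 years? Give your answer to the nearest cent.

Growth factor = (1 + 0.0555)^52 ≈ 16.5893113256.
A ≈ 168,500 × 16.5893113256 ≈ 2,795,298.9584.

£2,795,298.96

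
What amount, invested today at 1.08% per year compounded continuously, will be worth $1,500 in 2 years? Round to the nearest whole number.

$1,468

P = A·e^(−rt) = 1,500·e^(−0.0216).
e^(−0.0216) ≈ 0.9786316094, so P ≈ 1,467.9474.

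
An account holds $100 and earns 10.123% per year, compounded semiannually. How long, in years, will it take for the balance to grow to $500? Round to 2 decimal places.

We need (1 + 0.050615)^(2t) = 5, so 2t = ln 5 / ln 1.050615 ≈ 32.5957.
t ≈ 32.5957/2 = 16.2979 years.

16.30 years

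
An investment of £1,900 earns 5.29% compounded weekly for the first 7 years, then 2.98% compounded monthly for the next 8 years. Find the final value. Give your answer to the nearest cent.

Phase 1: 1,900·(1 + 0.0529/52)^364 ≈ 2,751.0032.
Phase 2: 2,751.0032·(1 + 0.0298/12)^96 ≈ 3,490.5878.

£3,490.59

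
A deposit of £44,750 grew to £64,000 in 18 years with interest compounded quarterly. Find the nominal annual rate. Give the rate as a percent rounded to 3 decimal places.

The 72-period growth factor is 64,000/44,750 = 1.43017.
r/4 = 1.43017^(1/72) − 1 ≈ 0.0049817, so r ≈ 4·0.0049817 = 1.99268%.

1.993%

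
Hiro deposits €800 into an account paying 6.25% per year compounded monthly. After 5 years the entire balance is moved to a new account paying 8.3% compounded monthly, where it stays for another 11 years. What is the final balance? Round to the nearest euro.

€2,714

Phase 1: 800·(1 + 0.0625/12)^60 ≈ 1,092.5839.
Phase 2: 1,092.5839·(1 + 0.083/12)^132 ≈ 2,713.9428.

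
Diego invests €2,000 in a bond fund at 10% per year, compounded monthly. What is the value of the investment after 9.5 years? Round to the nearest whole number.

Growth factor = (1 + 0.1/12)^114 ≈ 2.575551075.
A ≈ 2,000 × 2.575551075 ≈ 5,151.1021.

€5,151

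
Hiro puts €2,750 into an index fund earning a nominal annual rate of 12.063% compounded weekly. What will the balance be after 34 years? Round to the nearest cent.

€165,384.16

Periodic rate = 12.063%/52 = 0.00231981; periods = 52·34 = 1768.
A = 2,750·(1 + 0.12063/52)^1768 ≈ 2,750·60.139694135 ≈ 165,384.1589.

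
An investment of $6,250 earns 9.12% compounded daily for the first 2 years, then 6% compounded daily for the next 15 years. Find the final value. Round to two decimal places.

Phase 1: 6,250·(1 + 0.0912/365)^730 ≈ 7,500.4175.
Phase 2: 7,500.4175·(1 + 0.06/365)^5475 ≈ 18,446.6857.

$18,446.69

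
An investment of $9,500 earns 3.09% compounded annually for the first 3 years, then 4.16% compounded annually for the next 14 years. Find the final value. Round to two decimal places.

$18,415.64

After 3 years at 3.09%: 9,500 × 1.0955939336 ≈ 10,408.1424.
Then 14 years at 4.16%: 10,408.1424 × 1.7693493756 ≈ 18,415.6402.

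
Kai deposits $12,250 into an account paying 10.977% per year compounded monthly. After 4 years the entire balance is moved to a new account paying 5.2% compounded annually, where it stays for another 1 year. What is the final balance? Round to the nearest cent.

After 4 years at 10.977%: 12,250 × 1.5481859975 ≈ 18,965.2785.
Then 1 years at 5.2%: 18,965.2785 × 1.052 ≈ 19,951.4729.

$19,951.47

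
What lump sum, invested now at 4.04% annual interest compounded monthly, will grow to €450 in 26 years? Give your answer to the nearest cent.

Growth factor = (1 + 0.0404/12)^312 ≈ 2.85375533.
P = 450/2.85375533 ≈ 157.6870.

€157.69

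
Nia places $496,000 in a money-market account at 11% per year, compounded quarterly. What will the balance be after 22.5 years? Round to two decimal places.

$5,699,626.88

Periodic rate = 11%/4 = 0.0275; periods = 4·22.5 = 90.
A = 496,000·(1 + 0.0275)^90 ≈ 496,000·11.49118322163 ≈ 5,699,626.8779.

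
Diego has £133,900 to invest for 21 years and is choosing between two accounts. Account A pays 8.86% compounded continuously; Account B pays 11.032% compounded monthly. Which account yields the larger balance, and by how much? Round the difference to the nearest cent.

Account A growth factor: e^(0.0886·21) = e^1.8606 ≈ 6.42759217; balance ≈ 860,654.5916.
Account B growth factor: (1 + 0.11032/12)^252 ≈ 10.03556848997; balance ≈ 1,343,762.6208.
Account B is larger by 483,108.0292.

Account B, by £483,108.03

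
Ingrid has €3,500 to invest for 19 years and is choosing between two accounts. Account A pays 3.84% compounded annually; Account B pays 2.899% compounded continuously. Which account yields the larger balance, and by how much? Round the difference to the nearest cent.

A: (1 + 0.0384)^19 ≈ 2.046109678, so 3,500 × 2.046109678 ≈ 7,161.3839.
B: e^(0.02899·19) = e^0.55081 ≈ 1.734657522, so 3,500 × 1.734657522 ≈ 6,071.3013.
Difference ≈ 1,090.0825 in favor of A.

Account A, by €1,090.08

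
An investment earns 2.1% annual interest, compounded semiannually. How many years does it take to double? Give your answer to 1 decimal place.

(1 + 0.0105)^(2t) = 2.
2t = ln 2 / ln(1 + 0.0105) ≈ 0.69315/0.0104453 ≈ 66.3600.
t ≈ 33.1800.

33.2 years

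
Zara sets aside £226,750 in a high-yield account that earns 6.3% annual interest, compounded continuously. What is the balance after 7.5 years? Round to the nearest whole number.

£363,707

A = P·e^(rt) = 226,750·e^(0.063·7.5) = 226,750·e^0.4725.
e^0.4725 ≈ 1.60399918285, so A ≈ 363,706.8147.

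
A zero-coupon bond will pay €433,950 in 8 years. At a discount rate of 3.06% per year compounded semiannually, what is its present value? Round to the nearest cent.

€340,352.95

Growth factor = (1 + 0.0153)^16 ≈ 1.2749999829.
P = 433,950/1.2749999829 ≈ 340,352.9457.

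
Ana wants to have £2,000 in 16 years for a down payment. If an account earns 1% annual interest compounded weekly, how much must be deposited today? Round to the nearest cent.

£1,704.31

Growth factor = (1 + 0.01/52)^832 ≈ 1.173492819.
P = 2,000/1.173492819 ≈ 1,704.3138.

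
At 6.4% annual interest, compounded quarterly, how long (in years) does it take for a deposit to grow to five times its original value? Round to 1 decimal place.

(1 + 0.016)^(4t) = 5.
4t = ln 5 / ln(1 + 0.016) ≈ 1.6094/0.0158733 ≈ 101.3925.
t ≈ 25.3481.

25.3 years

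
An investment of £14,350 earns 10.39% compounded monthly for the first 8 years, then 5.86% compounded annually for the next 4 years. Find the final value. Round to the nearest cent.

Phase 1: 14,350·(1 + 0.1039/12)^96 ≈ 32,830.9667.
Phase 2: 32,830.9667·(1 + 0.0586)^4 ≈ 41,229.8001.

£41,229.80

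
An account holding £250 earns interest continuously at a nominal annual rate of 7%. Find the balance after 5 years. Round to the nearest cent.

A = P·e^(rt) = 250·e^(0.07·5) = 250·e^0.35.
e^0.35 ≈ 1.41906755, so A ≈ 354.7669.

£354.77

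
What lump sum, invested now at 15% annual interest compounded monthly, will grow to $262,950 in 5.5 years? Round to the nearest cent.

$115,824.67

Periodic rate = 15%/12 = 0.0125; 66 periods.
P = 262,950/(1 + 0.0125)^66 ≈ 262,950/2.27024174157 ≈ 115,824.6698.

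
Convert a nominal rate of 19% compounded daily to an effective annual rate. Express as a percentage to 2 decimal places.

One year is 365 periods at 0.000520548 each: (1 + 0.000520548)^365 ≈ 1.20919.
EAR = 1.20919 − 1 ≈ 20.91898%.

20.92%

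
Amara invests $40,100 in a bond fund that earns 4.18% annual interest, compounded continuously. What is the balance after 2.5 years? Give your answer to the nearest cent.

A = P·e^(rt) = 40,100·e^(0.0418·2.5) = 40,100·e^0.1045.
e^0.1045 ≈ 1.1101553939, so A ≈ 44,517.2313.

$44,517.23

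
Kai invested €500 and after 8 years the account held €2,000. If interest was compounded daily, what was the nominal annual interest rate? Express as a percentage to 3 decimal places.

(1 + r/365)^2920 = 2,000/500 = 4.
1 + r/365 = 4^(1/2920) ≈ 1.000475, so r/365 ≈ 0.000474871.
r ≈ 365·0.000474871 = 17.33279%.

17.333%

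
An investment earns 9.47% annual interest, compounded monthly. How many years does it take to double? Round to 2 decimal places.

7.35 years

(1 + 0.00789167)^(12t) = 2.
12t = ln 2 / ln(1 + 0.00789167) ≈ 0.69315/0.00786069 ≈ 88.1789.
t ≈ 7.3482.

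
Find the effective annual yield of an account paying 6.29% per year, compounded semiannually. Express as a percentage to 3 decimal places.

EAR = (1 + 6.29%/2)^2 − 1 = (1 + 0.03145)^2 − 1.
(1 + 0.03145)^2 ≈ 1.063889, so EAR ≈ 6.38891%.

6.389%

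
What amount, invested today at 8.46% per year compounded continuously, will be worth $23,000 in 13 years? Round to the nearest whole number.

$7,658

P = A·e^(−rt) = 23,000·e^(−1.0998).
e^(−1.0998) ≈ 0.33293766457, so P ≈ 7,657.5663.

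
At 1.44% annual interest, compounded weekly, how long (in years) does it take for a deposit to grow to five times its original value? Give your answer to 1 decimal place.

111.8 years

(1 + 0.000276923)^(52t) = 5.
52t = ln 5 / ln(1 + 0.000276923) ≈ 1.6094/0.000276885 ≈ 5812.6638.
t ≈ 111.7820.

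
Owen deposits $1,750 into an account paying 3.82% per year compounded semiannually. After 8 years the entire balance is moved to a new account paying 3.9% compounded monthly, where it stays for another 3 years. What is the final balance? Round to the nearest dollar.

After 8 years at 3.82%: 1,750 × 1.353532928 ≈ 2,368.6826.
Then 3 years at 3.9%: 2,368.6826 × 1.123906189 ≈ 2,662.1771.

$2,662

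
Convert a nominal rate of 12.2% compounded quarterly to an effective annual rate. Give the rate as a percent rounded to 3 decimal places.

12.770%

EAR = (1 + 12.2%/4)^4 − 1 = (1 + 0.0305)^4 − 1.
(1 + 0.0305)^4 ≈ 1.127696, so EAR ≈ 12.76959%.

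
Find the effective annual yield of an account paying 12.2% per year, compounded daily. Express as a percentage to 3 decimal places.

12.973%

One year is 365 periods at 0.000334247 each: (1 + 0.000334247)^365 ≈ 1.129731.
EAR = 1.129731 − 1 ≈ 12.97311%.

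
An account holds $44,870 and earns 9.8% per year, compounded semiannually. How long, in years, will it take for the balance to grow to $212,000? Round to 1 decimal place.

(1 + 0.049)^(2t) = 212,000/44,870 = 4.7248.
2t·ln(1 + 0.049) = ln(4.7248); 2t = 1.5528/0.0478373 ≈ 32.4604.
t ≈ 16.2302 years.

16.2 years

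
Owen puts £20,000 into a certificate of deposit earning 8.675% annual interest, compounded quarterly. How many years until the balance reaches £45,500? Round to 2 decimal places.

9.58 years

(1 + 0.0216875)^(4t) = 45,500/20,000 = 2.275.
4t·ln(1 + 0.0216875) = ln(2.275); 4t = 0.82198/0.0214557 ≈ 38.3106.
t ≈ 9.5777 years.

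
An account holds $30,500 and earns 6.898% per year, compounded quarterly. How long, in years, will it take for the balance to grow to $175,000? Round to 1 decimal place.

25.5 years

(1 + 0.017245)^(4t) = 175,000/30,500 = 5.7377.
4t·ln(1 + 0.017245) = ln(5.7377); 4t = 1.7471/0.017098 ≈ 102.1792.
t ≈ 25.5448 years.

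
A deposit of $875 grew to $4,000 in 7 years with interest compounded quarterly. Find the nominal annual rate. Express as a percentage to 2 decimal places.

22.31%

The 28-period growth factor is 4,000/875 = 4.57143.
r/4 = 4.57143^(1/28) − 1 ≈ 0.0557796, so r ≈ 4·0.0557796 = 22.31186%.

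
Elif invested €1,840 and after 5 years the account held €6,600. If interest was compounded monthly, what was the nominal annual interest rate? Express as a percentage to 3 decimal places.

25.820%

The 60-period growth factor is 6,600/1,840 = 3.58696.
r/12 = 3.58696^(1/60) − 1 ≈ 0.0215166, so r ≈ 12·0.0215166 = 25.81994%.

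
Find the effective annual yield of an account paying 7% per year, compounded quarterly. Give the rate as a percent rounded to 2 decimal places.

7.19%

EAR = (1 + 7%/4)^4 − 1 = (1 + 0.0175)^4 − 1.
(1 + 0.0175)^4 ≈ 1.071859, so EAR ≈ 7.18590%.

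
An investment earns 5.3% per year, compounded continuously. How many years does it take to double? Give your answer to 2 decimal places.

e^(0.053t) = 2, so 0.053t = ln 2 ≈ 0.69315.
t ≈ 0.69315/0.053 ≈ 13.0782.

13.08 years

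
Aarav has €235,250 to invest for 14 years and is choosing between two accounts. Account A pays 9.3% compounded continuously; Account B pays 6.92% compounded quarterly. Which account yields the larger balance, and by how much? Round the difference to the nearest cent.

Account A growth factor: e^(0.093·14) = e^1.302 ≈ 3.67664260444; balance ≈ 864,930.1727.
Account B growth factor: (1 + 0.0173)^56 ≈ 2.61304261118; balance ≈ 614,718.2743.
Account A is larger by 250,211.8984.

Account A, by €250,211.90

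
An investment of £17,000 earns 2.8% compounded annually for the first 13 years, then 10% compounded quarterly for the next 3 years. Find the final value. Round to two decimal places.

After 13 years at 2.8%: 17,000 × 1.4318927514 ≈ 24,342.1768.
Then 3 years at 10%: 24,342.1768 × 1.3448888242 ≈ 32,737.5215.

£32,737.52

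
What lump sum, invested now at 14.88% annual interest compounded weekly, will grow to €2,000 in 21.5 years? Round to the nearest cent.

€81.96

Growth factor = (1 + 0.1488/52)^1118 ≈ 24.40117767.
P = 2,000/24.40117767 ≈ 81.9633.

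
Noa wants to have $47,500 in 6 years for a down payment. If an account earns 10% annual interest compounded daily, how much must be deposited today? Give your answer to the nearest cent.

$26,070.70

Growth factor = (1 + 0.1/365)^2190 ≈ 1.8219690707.
P = 47,500/1.8219690707 ≈ 26,070.6950.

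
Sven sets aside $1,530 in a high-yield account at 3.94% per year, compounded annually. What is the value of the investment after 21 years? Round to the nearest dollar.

Annual rate = 3.94% = 0.0394; years = 21.
A = 1,530·(1 + 0.0394)^21 ≈ 1,530·2.251318614 ≈ 3,444.5175.

$3,445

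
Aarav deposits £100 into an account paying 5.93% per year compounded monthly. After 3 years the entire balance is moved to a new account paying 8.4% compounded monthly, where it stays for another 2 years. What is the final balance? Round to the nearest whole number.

After 3 years at 5.93%: 100 × 1.19418254 ≈ 119.4183.
Then 2 years at 8.4%: 119.4183 × 1.18224448 ≈ 141.1816.

£141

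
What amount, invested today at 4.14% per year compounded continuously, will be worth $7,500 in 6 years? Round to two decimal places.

$5,850.36

P = A·e^(−rt) = 7,500·e^(−0.2484).
e^(−0.2484) ≈ 0.7800478617, so P ≈ 5,850.3590.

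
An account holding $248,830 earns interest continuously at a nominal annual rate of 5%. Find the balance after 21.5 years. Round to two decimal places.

$729,070.13

A = P·e^(rt) = 248,830·e^(0.05·21.5) = 248,830·e^1.075.
e^1.075 ≈ 2.92999290053, so A ≈ 729,070.1334.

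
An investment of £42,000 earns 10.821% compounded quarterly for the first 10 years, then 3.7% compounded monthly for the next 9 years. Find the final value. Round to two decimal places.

Phase 1: 42,000·(1 + 0.0270525)^40 ≈ 122,167.3217.
Phase 2: 122,167.3217·(1 + 0.037/12)^108 ≈ 170,354.1103.

£170,354.11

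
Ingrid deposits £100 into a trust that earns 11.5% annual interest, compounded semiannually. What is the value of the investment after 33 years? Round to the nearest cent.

Periodic rate = 11.5%/2 = 0.0575; periods = 2·33 = 66.
A = 100·(1 + 0.0575)^66 ≈ 100·40.04099114 ≈ 4,004.0991.

£4,004.10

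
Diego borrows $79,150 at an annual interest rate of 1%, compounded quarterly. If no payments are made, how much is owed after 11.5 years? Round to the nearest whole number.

$88,784

Periodic rate = 1%/4 = 0.0025; periods = 4·11.5 = 46.
A = 79,150·(1 + 0.0025)^46 ≈ 79,150·1.1217124481 ≈ 88,783.5403.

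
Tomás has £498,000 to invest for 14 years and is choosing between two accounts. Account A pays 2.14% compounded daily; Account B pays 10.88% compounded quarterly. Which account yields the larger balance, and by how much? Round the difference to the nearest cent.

Account B, by £1,566,302.01

A: (1 + 0.0214/365)^5110 ≈ 1.34930712175, so 498,000 × 1.34930712175 ≈ 671,954.9466.
B: (1 + 0.0272)^56 ≈ 4.494491884594, so 498,000 × 4.494491884594 ≈ 2,238,256.9585.
Difference ≈ 1,566,302.0119 in favor of B.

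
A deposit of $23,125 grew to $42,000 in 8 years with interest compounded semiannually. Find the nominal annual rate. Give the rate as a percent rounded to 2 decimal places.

(1 + r/2)^16 = 42,000/23,125 = 1.81622.
1 + r/2 = 1.81622^(1/16) ≈ 1.038001, so r/2 ≈ 0.0380015.
r ≈ 2·0.0380015 = 7.60030%.

7.60%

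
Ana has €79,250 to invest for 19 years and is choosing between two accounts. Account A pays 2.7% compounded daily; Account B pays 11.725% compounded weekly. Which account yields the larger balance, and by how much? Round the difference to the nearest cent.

Account A growth factor: (1 + 0.027/365)^6935 ≈ 1.67026287958; balance ≈ 132,368.3332.
Account B growth factor: (1 + 0.11725/52)^988 ≈ 9.2557242237; balance ≈ 733,516.1447.
Account B is larger by 601,147.8115.

Account B, by €601,147.81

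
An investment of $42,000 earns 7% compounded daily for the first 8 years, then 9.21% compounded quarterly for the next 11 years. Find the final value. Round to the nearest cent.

$200,182.33

After 8 years at 7%: 42,000 × 1.75057850612 ≈ 73,524.2973.
Then 11 years at 9.21%: 73,524.2973 × 2.72266909023 ≈ 200,182.3315.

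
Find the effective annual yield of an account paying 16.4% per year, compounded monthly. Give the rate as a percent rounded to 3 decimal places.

EAR = (1 + 16.4%/12)^12 − 1 = (1 + 0.0136667)^12 − 1.
(1 + 0.0136667)^12 ≈ 1.176907, so EAR ≈ 17.69066%.

17.691%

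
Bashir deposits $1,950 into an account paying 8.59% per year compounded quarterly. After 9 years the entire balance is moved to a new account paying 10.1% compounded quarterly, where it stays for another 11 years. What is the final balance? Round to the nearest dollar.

Phase 1: 1,950·(1 + 0.021475)^36 ≈ 4,190.1862.
Phase 2: 4,190.1862·(1 + 0.02525)^44 ≈ 12,552.8851.

$12,553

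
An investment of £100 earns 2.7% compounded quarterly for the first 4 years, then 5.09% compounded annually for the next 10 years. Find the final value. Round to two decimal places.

After 4 years at 2.7%: 100 × 1.11364357 ≈ 111.3644.
Then 10 years at 5.09%: 111.3644 × 1.64291056 ≈ 182.9617.

£182.96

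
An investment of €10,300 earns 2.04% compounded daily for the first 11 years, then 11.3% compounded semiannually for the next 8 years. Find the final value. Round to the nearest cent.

€31,060.05

Phase 1: 10,300·(1 + 0.0204/365)^4015 ≈ 12,891.1061.
Phase 2: 12,891.1061·(1 + 0.0565)^16 ≈ 31,060.0539.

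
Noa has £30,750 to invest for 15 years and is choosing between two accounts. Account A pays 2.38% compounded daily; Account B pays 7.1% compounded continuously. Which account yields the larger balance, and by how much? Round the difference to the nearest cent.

A: (1 + 0.0238/365)^5475 ≈ 1.4290192379, so 30,750 × 1.4290192379 ≈ 43,942.3416.
B: e^(0.071·15) = e^1.065 ≈ 2.9008389841, so 30,750 × 2.9008389841 ≈ 89,200.7988.
Difference ≈ 45,258.4572 in favor of B.

Account B, by £45,258.46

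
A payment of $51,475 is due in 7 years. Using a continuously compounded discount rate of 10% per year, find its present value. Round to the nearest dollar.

P = A·e^(−rt) = 51,475·e^(−0.7).
e^(−0.7) ≈ 0.49658530379, so P ≈ 25,561.7285.

$25,562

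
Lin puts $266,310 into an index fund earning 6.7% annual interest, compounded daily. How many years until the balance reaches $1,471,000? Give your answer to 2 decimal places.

(1 + 0.000183562)^(365t) = 1,471,000/266,310 = 5.5236.
365t·ln(1 + 0.000183562) = ln(5.5236); 365t = 1.709/0.000183545 ≈ 9311.2782.
t ≈ 25.5104 years.

25.51 years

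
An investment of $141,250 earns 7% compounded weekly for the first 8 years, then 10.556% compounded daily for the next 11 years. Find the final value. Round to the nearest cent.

After 8 years at 7%: 141,250 × 1.75001334714 ≈ 247,189.3853.
Then 11 years at 10.556%: 247,189.3853 × 3.19309966057 ≈ 789,300.3422.

$789,300.34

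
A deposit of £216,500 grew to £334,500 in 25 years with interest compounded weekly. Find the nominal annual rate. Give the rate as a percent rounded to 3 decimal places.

The 1300-period growth factor is 334,500/216,500 = 1.54503.
r/52 = 1.54503^(1/1300) − 1 ≈ 0.000334707, so r ≈ 52·0.000334707 = 1.74048%.

1.740%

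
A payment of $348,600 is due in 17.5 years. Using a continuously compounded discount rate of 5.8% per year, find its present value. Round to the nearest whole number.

$126,333

P = A·e^(−rt) = 348,600·e^(−1.015).
e^(−1.015) ≈ 0.362402429832, so P ≈ 126,333.4870.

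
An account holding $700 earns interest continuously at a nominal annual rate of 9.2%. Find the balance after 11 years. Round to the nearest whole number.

$1,926

A = P·e^(rt) = 700·e^(0.092·11) = 700·e^1.012.
e^1.012 ≈ 2.751097712, so A ≈ 1,925.7684.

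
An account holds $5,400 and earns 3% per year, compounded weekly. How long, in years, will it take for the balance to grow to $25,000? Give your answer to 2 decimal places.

(1 + 0.000576923)^(52t) = 25,000/5,400 = 4.6296.
52t·ln(1 + 0.000576923) = ln(4.6296); 52t = 1.5325/0.000576757 ≈ 2657.0594.
t ≈ 51.0973 years.

51.10 years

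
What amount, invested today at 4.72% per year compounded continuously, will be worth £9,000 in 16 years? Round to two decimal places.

P = A·e^(−rt) = 9,000·e^(−0.7552).
e^(−0.7552) ≈ 0.469916622, so P ≈ 4,229.2496.

£4,229.25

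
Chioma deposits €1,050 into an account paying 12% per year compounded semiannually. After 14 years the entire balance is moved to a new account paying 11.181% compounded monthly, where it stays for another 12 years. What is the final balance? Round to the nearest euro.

After 14 years at 12%: 1,050 × 5.1116866971 ≈ 5,367.2710.
Then 12 years at 11.181%: 5,367.2710 × 3.8019261509 ≈ 20,405.9681.

€20,406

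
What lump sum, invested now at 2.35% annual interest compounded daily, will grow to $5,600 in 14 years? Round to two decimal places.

$4,030.04

Periodic rate = 2.35%/365 = 0.0000643836; 5110 periods.
P = 5,600/(1 + 0.0235/365)^5110 ≈ 5,600/1.389563139 ≈ 4,030.0436.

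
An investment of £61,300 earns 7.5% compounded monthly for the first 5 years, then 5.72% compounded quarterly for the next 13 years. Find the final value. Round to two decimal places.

Phase 1: 61,300·(1 + 0.00625)^60 ≈ 89,086.9472.
Phase 2: 89,086.9472·(1 + 0.0143)^52 ≈ 186,409.5690.

£186,409.57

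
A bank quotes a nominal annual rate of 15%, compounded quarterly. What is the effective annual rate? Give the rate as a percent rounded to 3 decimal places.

15.865%

EAR = (1 + 15%/4)^4 − 1 = (1 + 0.0375)^4 − 1.
(1 + 0.0375)^4 ≈ 1.15865, so EAR ≈ 15.86504%.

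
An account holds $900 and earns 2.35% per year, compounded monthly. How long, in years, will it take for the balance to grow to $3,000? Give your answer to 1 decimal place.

51.3 years

We need (1 + 0.00195833)^(12t) = 3.3333, so 12t = ln 3.3333 / ln 1.001958 ≈ 615.3964.
t ≈ 615.3964/12 = 51.2830 years.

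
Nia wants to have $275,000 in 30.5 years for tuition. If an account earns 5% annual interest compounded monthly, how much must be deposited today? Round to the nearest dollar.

$60,036

Periodic rate = 5%/12 = 0.00416667; 366 periods.
P = 275,000/(1 + 0.05/12)^366 ≈ 275,000/4.58060788092 ≈ 60,035.6999.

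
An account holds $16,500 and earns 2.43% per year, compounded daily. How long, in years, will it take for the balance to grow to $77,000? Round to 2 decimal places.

(1 + 0.0000665753)^(365t) = 77,000/16,500 = 4.6667.
365t·ln(1 + 0.0000665753) = ln(4.6667); 365t = 1.5404/6.65731e-05 ≈ 23139.1422.
t ≈ 63.3949 years.

63.39 years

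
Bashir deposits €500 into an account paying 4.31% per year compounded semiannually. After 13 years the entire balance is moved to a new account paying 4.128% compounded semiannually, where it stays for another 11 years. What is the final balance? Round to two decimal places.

€1,364.32

Phase 1: 500·(1 + 0.02155)^26 ≈ 870.4029.
Phase 2: 870.4029·(1 + 0.02064)^22 ≈ 1,364.3230.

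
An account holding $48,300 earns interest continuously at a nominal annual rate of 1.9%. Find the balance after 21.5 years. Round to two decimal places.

$72,670.21

A = P·e^(rt) = 48,300·e^(0.019·21.5) = 48,300·e^0.4085.
e^0.4085 ≈ 1.5045592528, so A ≈ 72,670.2119.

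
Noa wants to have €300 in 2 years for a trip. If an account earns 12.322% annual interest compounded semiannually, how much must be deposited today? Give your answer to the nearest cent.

€236.19

Growth factor = (1 + 0.06161)^4 ≈ 1.2701646.
P = 300/1.2701646 ≈ 236.1899.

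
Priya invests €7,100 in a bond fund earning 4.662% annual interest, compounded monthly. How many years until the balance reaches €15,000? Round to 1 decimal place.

16.1 years

We need (1 + 0.003885)^(12t) = 2.1127, so 12t = ln 2.1127 / ln 1.003885 ≈ 192.8977.
t ≈ 192.8977/12 = 16.0748 years.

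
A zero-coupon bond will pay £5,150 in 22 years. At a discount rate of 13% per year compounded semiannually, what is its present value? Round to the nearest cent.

Growth factor = (1 + 0.065)^44 ≈ 15.97286209.
P = 5,150/15.97286209 ≈ 322.4219.

£322.42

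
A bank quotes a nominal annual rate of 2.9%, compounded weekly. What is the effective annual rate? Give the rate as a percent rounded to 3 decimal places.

2.942%

EAR = (1 + 2.9%/52)^52 − 1 = (1 + 0.000557692)^52 − 1.
(1 + 0.000557692)^52 ≈ 1.029416, so EAR ≈ 2.94163%.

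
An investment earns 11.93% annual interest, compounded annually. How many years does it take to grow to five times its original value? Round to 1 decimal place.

14.3 years

(1 + 0.1193)^t = 5.
t = ln 5 / ln(1 + 0.1193) ≈ 1.6094/0.112703 ≈ 14.2803.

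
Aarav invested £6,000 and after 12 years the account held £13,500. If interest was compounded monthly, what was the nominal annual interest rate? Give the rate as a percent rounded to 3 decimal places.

6.777%

(1 + r/12)^144 = 13,500/6,000 = 2.25.
1 + r/12 = 2.25^(1/144) ≈ 1.005647, so r/12 ≈ 0.00564735.
r ≈ 12·0.00564735 = 6.77682%.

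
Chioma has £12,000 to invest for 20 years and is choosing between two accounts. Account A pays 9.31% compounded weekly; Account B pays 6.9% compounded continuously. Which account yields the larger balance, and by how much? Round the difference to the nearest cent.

Account A, by £29,411.86

Account A growth factor: (1 + 0.0931/52)^1040 ≈ 6.4258899756; balance ≈ 77,110.6797.
Account B growth factor: e^(0.069·20) = e^1.38 ≈ 3.9749016275; balance ≈ 47,698.8195.
Account A is larger by 29,411.8602.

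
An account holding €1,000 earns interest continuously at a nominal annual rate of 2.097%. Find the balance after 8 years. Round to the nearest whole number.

A = P·e^(rt) = 1,000·e^(0.02097·8) = 1,000·e^0.16776.
e^0.16776 ≈ 1.18265274, so A ≈ 1,182.6527.

€1,183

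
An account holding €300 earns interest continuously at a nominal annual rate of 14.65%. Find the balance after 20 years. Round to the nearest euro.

€5,618

A = P·e^(rt) = 300·e^(0.1465·20) = 300·e^2.93.
e^2.93 ≈ 18.7276305, so A ≈ 5,618.2891.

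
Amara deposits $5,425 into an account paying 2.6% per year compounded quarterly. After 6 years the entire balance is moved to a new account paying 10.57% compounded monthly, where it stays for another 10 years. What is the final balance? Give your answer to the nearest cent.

After 6 years at 2.6%: 5,425 × 1.1682363126 ≈ 6,337.6820.
Then 10 years at 10.57%: 6,337.6820 × 2.8644373771 ≈ 18,153.8932.

$18,153.89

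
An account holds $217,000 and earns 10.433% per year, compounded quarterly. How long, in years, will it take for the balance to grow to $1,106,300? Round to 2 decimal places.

15.82 years

(1 + 0.0260825)^(4t) = 1,106,300/217,000 = 5.0982.
4t·ln(1 + 0.0260825) = ln(5.0982); 4t = 1.6289/0.0257482 ≈ 63.2620.
t ≈ 15.8155 years.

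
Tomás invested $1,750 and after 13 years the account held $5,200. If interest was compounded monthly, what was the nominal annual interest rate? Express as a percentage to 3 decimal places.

The 156-period growth factor is 5,200/1,750 = 2.97143.
r/12 = 2.97143^(1/156) − 1 ≈ 0.00700547, so r ≈ 12·0.00700547 = 8.40656%.

8.407%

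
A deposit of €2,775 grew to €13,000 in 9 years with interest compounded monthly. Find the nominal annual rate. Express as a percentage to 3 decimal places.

The 108-period growth factor is 13,000/2,775 = 4.68468.
r/12 = 4.68468^(1/108) − 1 ≈ 0.0144018, so r ≈ 12·0.0144018 = 17.28214%.

17.282%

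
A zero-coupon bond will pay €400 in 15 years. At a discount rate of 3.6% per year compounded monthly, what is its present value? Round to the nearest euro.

€233

Growth factor = (1 + 0.003)^180 ≈ 1.71462023.
P = 400/1.71462023 ≈ 233.2878.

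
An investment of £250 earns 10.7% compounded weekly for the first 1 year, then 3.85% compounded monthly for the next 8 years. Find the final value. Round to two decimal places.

Phase 1: 250·(1 + 0.107/52)^52 ≈ 278.2030.
Phase 2: 278.2030·(1 + 0.0385/12)^96 ≈ 378.3645.

£378.36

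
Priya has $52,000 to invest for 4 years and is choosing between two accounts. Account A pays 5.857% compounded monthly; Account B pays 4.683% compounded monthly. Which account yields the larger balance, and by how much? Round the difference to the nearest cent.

Account A, by $3,000.64

Account A growth factor: (1 + 0.05857/12)^48 ≈ 1.2632782309; balance ≈ 65,690.4680.
Account B growth factor: (1 + 0.0039025)^48 ≈ 1.2055735635; balance ≈ 62,689.8253.
Account A is larger by 3,000.6427.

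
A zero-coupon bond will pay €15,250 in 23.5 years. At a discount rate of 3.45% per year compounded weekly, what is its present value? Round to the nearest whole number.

€6,781

Growth factor = (1 + 0.0345/52)^1222 ≈ 2.2489898687.
P = 15,250/2.2489898687 ≈ 6,780.8220.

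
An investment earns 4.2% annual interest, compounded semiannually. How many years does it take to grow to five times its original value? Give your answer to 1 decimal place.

(1 + 0.021)^(2t) = 5.
2t = ln 5 / ln(1 + 0.021) ≈ 1.6094/0.0207825 ≈ 77.4418.
t ≈ 38.7209.

38.7 years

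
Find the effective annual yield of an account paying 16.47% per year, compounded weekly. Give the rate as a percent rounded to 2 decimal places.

17.87%

EAR = (1 + 16.47%/52)^52 − 1 = (1 + 0.00316731)^52 − 1.
(1 + 0.00316731)^52 ≈ 1.178733, so EAR ≈ 17.87325%.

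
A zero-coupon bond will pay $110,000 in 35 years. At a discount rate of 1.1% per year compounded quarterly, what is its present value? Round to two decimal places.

Growth factor = (1 + 0.00275)^140 ≈ 1.46883797285.
P = 110,000/1.46883797285 ≈ 74,889.1314.

$74,889.13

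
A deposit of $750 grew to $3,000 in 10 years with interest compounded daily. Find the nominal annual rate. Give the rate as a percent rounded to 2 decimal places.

13.87%

The 3650-period growth factor is 3,000/750 = 4.
r/365 = 4^(1/3650) − 1 ≈ 0.000379879, so r ≈ 365·0.000379879 = 13.86558%.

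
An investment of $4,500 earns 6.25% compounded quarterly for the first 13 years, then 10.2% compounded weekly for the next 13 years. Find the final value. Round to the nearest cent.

$37,901.71

Phase 1: 4,500·(1 + 0.015625)^52 ≈ 10,077.3980.
Phase 2: 10,077.3980·(1 + 0.102/52)^676 ≈ 37,901.7125.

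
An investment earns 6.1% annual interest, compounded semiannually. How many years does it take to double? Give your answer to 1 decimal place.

11.5 years

(1 + 0.0305)^(2t) = 2.
2t = ln 2 / ln(1 + 0.0305) ≈ 0.69315/0.0300441 ≈ 23.0710.
t ≈ 11.5355.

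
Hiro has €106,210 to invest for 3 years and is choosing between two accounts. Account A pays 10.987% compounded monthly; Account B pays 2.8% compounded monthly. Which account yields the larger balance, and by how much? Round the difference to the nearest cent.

Account A, by €31,950.04

A: (1 + 0.10987/12)^36 ≈ 1.3883419875, so 106,210 × 1.3883419875 ≈ 147,455.8025.
B: (1 + 0.028/12)^36 ≈ 1.0875224769, so 106,210 × 1.0875224769 ≈ 115,505.7623.
Difference ≈ 31,950.0402 in favor of A.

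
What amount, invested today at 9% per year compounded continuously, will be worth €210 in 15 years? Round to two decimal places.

P = A·e^(−rt) = 210·e^(−1.35).
e^(−1.35) ≈ 0.259240261, so P ≈ 54.4405.

€54.44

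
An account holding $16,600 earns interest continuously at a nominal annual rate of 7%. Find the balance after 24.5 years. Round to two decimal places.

A = P·e^(rt) = 16,600·e^(0.07·24.5) = 16,600·e^1.715.
e^1.715 ≈ 5.5566755124, so A ≈ 92,240.8135.

$92,240.81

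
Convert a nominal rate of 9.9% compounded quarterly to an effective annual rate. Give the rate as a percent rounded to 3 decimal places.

EAR = (1 + 9.9%/4)^4 − 1 = (1 + 0.02475)^4 − 1.
(1 + 0.02475)^4 ≈ 1.102736, so EAR ≈ 10.27364%.

10.274%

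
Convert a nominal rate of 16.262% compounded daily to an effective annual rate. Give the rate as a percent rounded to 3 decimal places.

EAR = (1 + 16.262%/365)^365 − 1 = (1 + 0.000445534)^365 − 1.
(1 + 0.000445534)^365 ≈ 1.176547, so EAR ≈ 17.65469%.

17.655%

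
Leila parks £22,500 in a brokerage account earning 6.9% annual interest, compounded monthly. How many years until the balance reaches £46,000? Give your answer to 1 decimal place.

We need (1 + 0.00575)^(12t) = 2.0444, so 12t = ln 2.0444 / ln 1.00575 ≈ 124.7270.
t ≈ 124.7270/12 = 10.3939 years.

10.4 years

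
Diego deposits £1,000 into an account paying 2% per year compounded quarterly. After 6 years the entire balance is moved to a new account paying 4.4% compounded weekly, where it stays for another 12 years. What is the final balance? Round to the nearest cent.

£1,910.72

After 6 years at 2%: 1,000 × 1.127159776 ≈ 1,127.1598.
Then 12 years at 4.4%: 1,127.1598 × 1.695159338 ≈ 1,910.7154.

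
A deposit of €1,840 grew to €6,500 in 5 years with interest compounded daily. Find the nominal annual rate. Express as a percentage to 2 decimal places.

(1 + r/365)^1825 = 6,500/1,840 = 3.53261.
1 + r/365 = 3.53261^(1/1825) ≈ 1.000692, so r/365 ≈ 0.000691766.
r ≈ 365·0.000691766 = 25.24946%.

25.25%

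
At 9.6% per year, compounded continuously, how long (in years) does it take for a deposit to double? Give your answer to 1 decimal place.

7.2 years

e^(0.096t) = 2, so 0.096t = ln 2 ≈ 0.69315.
t ≈ 0.69315/0.096 ≈ 7.2203.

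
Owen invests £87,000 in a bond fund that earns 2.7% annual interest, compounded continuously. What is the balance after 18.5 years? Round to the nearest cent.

£143,367.05

A = P·e^(rt) = 87,000·e^(0.027·18.5) = 87,000·e^0.4995.
e^0.4995 ≈ 1.64789711612, so A ≈ 143,367.0491.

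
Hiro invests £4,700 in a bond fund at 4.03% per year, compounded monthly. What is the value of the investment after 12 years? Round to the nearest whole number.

Growth factor = (1 + 0.0403/12)^144 ≈ 1.62058917.
A ≈ 4,700 × 1.62058917 ≈ 7,616.7691.

£7,617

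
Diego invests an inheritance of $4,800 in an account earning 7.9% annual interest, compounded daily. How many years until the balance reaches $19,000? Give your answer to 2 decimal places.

17.42 years

(1 + 0.000216438)^(365t) = 19,000/4,800 = 3.9583.
365t·ln(1 + 0.000216438) = ln(3.9583); 365t = 1.3758/0.000216415 ≈ 6357.3387.
t ≈ 17.4174 years.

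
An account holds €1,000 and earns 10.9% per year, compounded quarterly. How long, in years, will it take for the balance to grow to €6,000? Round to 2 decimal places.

(1 + 0.02725)^(4t) = 6,000/1,000 = 6.
4t·ln(1 + 0.02725) = ln(6); 4t = 1.7918/0.0268853 ≈ 66.6445.
t ≈ 16.6611 years.

16.66 years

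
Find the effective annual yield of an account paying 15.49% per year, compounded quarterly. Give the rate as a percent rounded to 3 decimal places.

One year is 4 periods at 0.038725 each: (1 + 0.038725)^4 ≈ 1.164132.
EAR = 1.164132 − 1 ≈ 16.41323%.

16.413%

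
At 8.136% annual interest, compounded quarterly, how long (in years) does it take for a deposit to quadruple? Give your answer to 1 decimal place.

17.2 years

(1 + 0.02034)^(4t) = 4.
4t = ln 4 / ln(1 + 0.02034) ≈ 1.3863/0.0201359 ≈ 68.8469.
t ≈ 17.2117.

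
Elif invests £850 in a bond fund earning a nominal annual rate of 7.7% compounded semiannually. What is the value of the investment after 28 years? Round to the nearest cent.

£7,049.90

Growth factor = (1 + 0.0385)^56 ≈ 8.294000339.
A ≈ 850 × 8.294000339 ≈ 7,049.9003.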